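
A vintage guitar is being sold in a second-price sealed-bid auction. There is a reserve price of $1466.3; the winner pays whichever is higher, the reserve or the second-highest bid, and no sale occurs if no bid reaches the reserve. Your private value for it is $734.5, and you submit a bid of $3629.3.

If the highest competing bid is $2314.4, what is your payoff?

−$1579.9

Your bid $3629.3 is the highest and exceeds the reserve.
Price = max(second-highest bid, reserve) = max($2314.4, $1466.3) = $2314.4.
Payoff = $734.5 − $2314.4 = −$1579.9.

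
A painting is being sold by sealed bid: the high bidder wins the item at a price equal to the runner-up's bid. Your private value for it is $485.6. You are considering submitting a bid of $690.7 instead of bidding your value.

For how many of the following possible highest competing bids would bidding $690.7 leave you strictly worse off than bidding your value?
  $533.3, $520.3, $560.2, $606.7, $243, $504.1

5

The deviation hurts exactly when the highest competing bid lies strictly between $485.6 and $690.7 — overbidding then wins at a price above your value.
$533.3: inside the interval → strictly worse (loss $47.7).
$520.3: inside the interval → strictly worse (loss $34.7).
$560.2: inside the interval → strictly worse (loss $74.6).
$606.7: inside the interval → strictly worse (loss $121.1).
$243: below both → same outcome either way.
$504.1: inside the interval → strictly worse (loss $18.5).
Count: 5.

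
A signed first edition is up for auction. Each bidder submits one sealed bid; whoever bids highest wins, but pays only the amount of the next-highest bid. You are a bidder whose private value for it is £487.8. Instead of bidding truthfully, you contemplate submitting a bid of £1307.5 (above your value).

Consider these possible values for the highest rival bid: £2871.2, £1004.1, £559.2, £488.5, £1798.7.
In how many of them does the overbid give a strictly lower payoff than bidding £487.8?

The deviation hurts exactly when the highest competing bid lies strictly between £487.8 and £1307.5 — overbidding then wins at a price above your value.
£2871.2: above both → same outcome either way.
£1004.1: inside the interval → strictly worse (loss £516.3).
£559.2: inside the interval → strictly worse (loss £71.4).
£488.5: inside the interval → strictly worse (loss £0.7).
£1798.7: above both → same outcome either way.
Count: 3.

3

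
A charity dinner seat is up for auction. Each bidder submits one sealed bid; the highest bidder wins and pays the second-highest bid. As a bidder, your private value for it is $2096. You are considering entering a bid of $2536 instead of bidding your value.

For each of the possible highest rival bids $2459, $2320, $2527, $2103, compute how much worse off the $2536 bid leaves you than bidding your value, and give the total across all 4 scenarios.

The deviation costs you only when the competing bid falls strictly between $2096 and $2536; elsewhere both bids give the same outcome.
$2459: truthful payoff $0, deviation payoff −$363 → loss $363.
$2320: truthful payoff $0, deviation payoff −$224 → loss $224.
$2527: truthful payoff $0, deviation payoff −$431 → loss $431.
$2103: truthful payoff $0, deviation payoff −$7 → loss $7.
Total loss = $363 + $224 + $431 + $7 = $1025.

$1025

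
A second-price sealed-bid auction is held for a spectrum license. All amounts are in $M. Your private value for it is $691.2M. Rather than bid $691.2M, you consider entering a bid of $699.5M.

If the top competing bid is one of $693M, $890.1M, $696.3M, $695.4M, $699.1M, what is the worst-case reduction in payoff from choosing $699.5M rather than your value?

$693M: truthful gives $0M, deviation gives −$1.8M → loss $1.8M.
$890.1M: same outcome either way → loss $0M.
$696.3M: truthful gives $0M, deviation gives −$5.1M → loss $5.1M.
$695.4M: truthful gives $0M, deviation gives −$4.2M → loss $4.2M.
$699.1M: truthful gives $0M, deviation gives −$7.9M → loss $7.9M.
Maximum loss: $7.9M.

$7.9M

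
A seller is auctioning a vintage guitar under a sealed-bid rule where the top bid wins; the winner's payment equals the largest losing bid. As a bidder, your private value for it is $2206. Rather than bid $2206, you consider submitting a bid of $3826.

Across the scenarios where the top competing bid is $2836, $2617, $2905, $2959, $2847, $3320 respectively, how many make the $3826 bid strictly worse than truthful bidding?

6

The deviation hurts exactly when the highest competing bid lies strictly between $2206 and $3826 — overbidding then wins at a price above your value.
$2836: inside the interval → strictly worse (loss $630).
$2617: inside the interval → strictly worse (loss $411).
$2905: inside the interval → strictly worse (loss $699).
$2959: inside the interval → strictly worse (loss $753).
$2847: inside the interval → strictly worse (loss $641).
$3320: inside the interval → strictly worse (loss $1114).
Count: 6.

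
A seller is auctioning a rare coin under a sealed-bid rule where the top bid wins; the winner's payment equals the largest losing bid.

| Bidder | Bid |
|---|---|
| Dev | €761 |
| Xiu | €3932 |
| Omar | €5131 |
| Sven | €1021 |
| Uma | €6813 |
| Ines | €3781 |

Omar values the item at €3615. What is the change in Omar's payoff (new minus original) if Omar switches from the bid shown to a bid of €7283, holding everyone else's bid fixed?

−€3198

The highest bid among the other bidders is €6813; Omar's bid doesn't change that.
Original bid €5131: Omar is not highest (top rival bid is €6813); payoff €0.
Alternative bid €7283: Omar is highest, pays the top rival bid €6813; payoff €3615 − €6813 = −€3198.
Change in payoff = −€3198 − (€0) = −€3198.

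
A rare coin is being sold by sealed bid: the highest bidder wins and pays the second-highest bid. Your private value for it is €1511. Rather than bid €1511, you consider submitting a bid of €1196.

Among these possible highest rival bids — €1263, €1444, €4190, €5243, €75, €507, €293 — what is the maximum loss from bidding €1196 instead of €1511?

€248

€1263: truthful gives €248, deviation gives €0 → loss €248.
€1444: truthful gives €67, deviation gives €0 → loss €67.
€4190: same outcome either way → loss €0.
€5243: same outcome either way → loss €0.
€75: same outcome either way → loss €0.
€507: same outcome either way → loss €0.
€293: same outcome either way → loss €0.
Maximum loss: €248.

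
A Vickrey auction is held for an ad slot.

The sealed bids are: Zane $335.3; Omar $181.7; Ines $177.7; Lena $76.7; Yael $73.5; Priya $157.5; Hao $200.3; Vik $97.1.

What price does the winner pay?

Highest bid: Zane at $335.3, so Zane wins.
Second-highest bid: Hao at $200.3 — that is the price the winner pays.

$200.3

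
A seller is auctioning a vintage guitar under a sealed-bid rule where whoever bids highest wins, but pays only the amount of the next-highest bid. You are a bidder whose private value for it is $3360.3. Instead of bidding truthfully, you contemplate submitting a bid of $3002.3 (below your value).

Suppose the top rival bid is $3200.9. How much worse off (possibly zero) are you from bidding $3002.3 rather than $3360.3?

Bidding your value $3360.3: you win (since $3360.3 > $3200.9) and pay $3200.9. Payoff $159.4.
Bidding $3002.3: you lose. Payoff $0.
The competing bid $3200.9 lies between your shaded bid and your value, so underbidding forfeits an item you could have won at a profitable price.
Loss from deviating = $159.4 − ($0) = $159.4.

$159.4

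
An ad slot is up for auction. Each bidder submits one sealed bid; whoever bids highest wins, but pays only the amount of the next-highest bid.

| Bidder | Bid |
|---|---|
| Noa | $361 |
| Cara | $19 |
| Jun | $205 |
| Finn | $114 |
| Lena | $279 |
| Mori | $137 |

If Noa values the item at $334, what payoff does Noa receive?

Highest bid: Noa at $361, so Noa wins.
Second-highest bid: Lena at $279 — that is the price the winner pays.
Noa's payoff = value − price = $334 − $279 = $55.

$55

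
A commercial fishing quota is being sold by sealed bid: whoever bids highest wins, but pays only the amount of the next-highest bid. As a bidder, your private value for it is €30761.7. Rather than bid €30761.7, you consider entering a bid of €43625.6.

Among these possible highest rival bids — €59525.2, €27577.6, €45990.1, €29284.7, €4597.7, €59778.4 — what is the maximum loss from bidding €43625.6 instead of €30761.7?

€0

€59525.2: same outcome either way → loss €0.
€27577.6: same outcome either way → loss €0.
€45990.1: same outcome either way → loss €0.
€29284.7: same outcome either way → loss €0.
€4597.7: same outcome either way → loss €0.
€59778.4: same outcome either way → loss €0.
Maximum loss: €0.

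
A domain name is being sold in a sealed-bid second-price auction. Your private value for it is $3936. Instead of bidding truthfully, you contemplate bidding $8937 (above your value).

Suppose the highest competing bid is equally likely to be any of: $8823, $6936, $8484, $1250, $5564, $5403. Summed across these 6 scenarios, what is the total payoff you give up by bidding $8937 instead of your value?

The deviation costs you only when the competing bid falls strictly between $3936 and $8937; elsewhere both bids give the same outcome.
$8823: truthful payoff $0, deviation payoff −$4887 → loss $4887.
$6936: truthful payoff $0, deviation payoff −$3000 → loss $3000.
$8484: truthful payoff $0, deviation payoff −$4548 → loss $4548.
$1250: outcomes coincide → loss $0.
$5564: truthful payoff $0, deviation payoff −$1628 → loss $1628.
$5403: truthful payoff $0, deviation payoff −$1467 → loss $1467.
Total loss = $4887 + $3000 + $4548 + $1628 + $1467 = $15530.

$15530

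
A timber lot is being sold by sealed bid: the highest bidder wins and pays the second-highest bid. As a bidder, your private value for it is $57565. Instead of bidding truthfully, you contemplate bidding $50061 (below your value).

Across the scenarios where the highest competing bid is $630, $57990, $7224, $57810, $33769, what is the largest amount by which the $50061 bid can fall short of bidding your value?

$630: same outcome either way → loss $0.
$57990: same outcome either way → loss $0.
$7224: same outcome either way → loss $0.
$57810: same outcome either way → loss $0.
$33769: same outcome either way → loss $0.
Maximum loss: $0.

$0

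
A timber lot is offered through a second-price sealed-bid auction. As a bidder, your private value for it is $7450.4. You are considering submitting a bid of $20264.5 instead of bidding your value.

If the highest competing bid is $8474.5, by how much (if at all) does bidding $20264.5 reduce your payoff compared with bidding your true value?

Bidding your value $7450.4: you lose (since $7450.4 < $8474.5). Payoff $0.
Bidding $20264.5: you win and pay $8474.5. Payoff $7450.4 − $8474.5 = −$1024.1.
The competing bid $8474.5 lies between your value and your inflated bid, so overbidding wins an item priced above your value.
Loss from deviating = $0 − (−$1024.1) = $1024.1.
Because the price is fixed by the runner-up's bid, deviating from your value can only change a good outcome into a bad one — never the reverse.

$1024.1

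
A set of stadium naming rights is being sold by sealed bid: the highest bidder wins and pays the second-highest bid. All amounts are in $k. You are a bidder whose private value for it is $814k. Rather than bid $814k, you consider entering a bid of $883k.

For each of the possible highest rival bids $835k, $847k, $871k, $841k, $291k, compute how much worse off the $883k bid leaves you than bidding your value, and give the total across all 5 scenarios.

$138k

The deviation costs you only when the competing bid falls strictly between $814k and $883k; elsewhere both bids give the same outcome.
$835k: truthful payoff $0k, deviation payoff −$21k → loss $21k.
$847k: truthful payoff $0k, deviation payoff −$33k → loss $33k.
$871k: truthful payoff $0k, deviation payoff −$57k → loss $57k.
$841k: truthful payoff $0k, deviation payoff −$27k → loss $27k.
$291k: outcomes coincide → loss $0k.
Total loss = $21k + $33k + $57k + $27k = $138k.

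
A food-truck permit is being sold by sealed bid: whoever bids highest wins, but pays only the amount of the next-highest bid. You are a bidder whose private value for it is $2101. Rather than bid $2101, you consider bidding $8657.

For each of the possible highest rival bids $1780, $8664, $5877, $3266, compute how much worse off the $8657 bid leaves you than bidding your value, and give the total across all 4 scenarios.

The deviation costs you only when the competing bid falls strictly between $2101 and $8657; elsewhere both bids give the same outcome.
$1780: outcomes coincide → loss $0.
$8664: outcomes coincide → loss $0.
$5877: truthful payoff $0, deviation payoff −$3776 → loss $3776.
$3266: truthful payoff $0, deviation payoff −$1165 → loss $1165.
Total loss = $3776 + $1165 = $4941.

$4941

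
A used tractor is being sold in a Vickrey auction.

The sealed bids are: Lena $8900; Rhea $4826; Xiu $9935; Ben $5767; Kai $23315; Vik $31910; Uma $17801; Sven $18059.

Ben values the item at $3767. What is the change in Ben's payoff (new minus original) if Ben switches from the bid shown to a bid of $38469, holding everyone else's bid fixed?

The highest bid among the other bidders is $31910; Ben's bid doesn't change that.
Original bid $5767: Ben is not highest (top rival bid is $31910); payoff $0.
Alternative bid $38469: Ben is highest, pays the top rival bid $31910; payoff $3767 − $31910 = −$28143.
Change in payoff = −$28143 − ($0) = −$28143.

−$28143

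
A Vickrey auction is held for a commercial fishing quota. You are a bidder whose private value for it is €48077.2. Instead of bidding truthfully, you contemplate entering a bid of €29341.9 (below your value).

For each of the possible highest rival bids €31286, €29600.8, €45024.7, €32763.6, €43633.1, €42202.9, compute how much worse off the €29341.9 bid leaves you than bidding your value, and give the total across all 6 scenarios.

The deviation costs you only when the competing bid falls strictly between €29341.9 and €48077.2; elsewhere both bids give the same outcome.
€31286: truthful payoff €16791.2, deviation payoff €0 → loss €16791.2.
€29600.8: truthful payoff €18476.4, deviation payoff €0 → loss €18476.4.
€45024.7: truthful payoff €3052.5, deviation payoff €0 → loss €3052.5.
€32763.6: truthful payoff €15313.6, deviation payoff €0 → loss €15313.6.
€43633.1: truthful payoff €4444.1, deviation payoff €0 → loss €4444.1.
€42202.9: truthful payoff €5874.3, deviation payoff €0 → loss €5874.3.
Total loss = €16791.2 + €18476.4 + €3052.5 + €15313.6 + €4444.1 + €5874.3 = €63952.1.

€63952.1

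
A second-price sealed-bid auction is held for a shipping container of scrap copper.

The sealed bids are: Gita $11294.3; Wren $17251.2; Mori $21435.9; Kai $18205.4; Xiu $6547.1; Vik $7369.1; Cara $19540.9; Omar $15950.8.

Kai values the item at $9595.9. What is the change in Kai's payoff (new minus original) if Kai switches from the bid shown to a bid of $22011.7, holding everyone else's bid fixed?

−$11840

The highest bid among the other bidders is $21435.9; Kai's bid doesn't change that.
Original bid $18205.4: Kai is not highest (top rival bid is $21435.9); payoff $0.
Alternative bid $22011.7: Kai is highest, pays the top rival bid $21435.9; payoff $9595.9 − $21435.9 = −$11840.
Change in payoff = −$11840 − ($0) = −$11840.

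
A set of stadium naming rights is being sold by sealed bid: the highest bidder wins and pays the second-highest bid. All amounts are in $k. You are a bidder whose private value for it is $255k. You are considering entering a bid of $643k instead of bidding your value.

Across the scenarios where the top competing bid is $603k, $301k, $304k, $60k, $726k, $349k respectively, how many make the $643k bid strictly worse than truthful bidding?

4

The deviation hurts exactly when the highest competing bid lies strictly between $255k and $643k — overbidding then wins at a price above your value.
$603k: inside the interval → strictly worse (loss $348k).
$301k: inside the interval → strictly worse (loss $46k).
$304k: inside the interval → strictly worse (loss $49k).
$60k: below both → same outcome either way.
$726k: above both → same outcome either way.
$349k: inside the interval → strictly worse (loss $94k).
Count: 4.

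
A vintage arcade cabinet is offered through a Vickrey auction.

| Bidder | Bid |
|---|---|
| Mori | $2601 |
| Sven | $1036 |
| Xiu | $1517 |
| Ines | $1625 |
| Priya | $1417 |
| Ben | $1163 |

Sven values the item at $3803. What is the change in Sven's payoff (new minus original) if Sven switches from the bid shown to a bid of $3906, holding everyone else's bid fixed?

$1202

The highest bid among the other bidders is $2601; Sven's bid doesn't change that.
Original bid $1036: Sven is not highest (top rival bid is $2601); payoff $0.
Alternative bid $3906: Sven is highest, pays the top rival bid $2601; payoff $3803 − $2601 = $1202.
Change in payoff = $1202 − ($0) = $1202.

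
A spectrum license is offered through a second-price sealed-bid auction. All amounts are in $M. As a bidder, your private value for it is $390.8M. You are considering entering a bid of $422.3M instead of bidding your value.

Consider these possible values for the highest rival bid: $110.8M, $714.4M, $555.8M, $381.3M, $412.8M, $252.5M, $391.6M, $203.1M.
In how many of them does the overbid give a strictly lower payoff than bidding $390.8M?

2

The deviation hurts exactly when the highest competing bid lies strictly between $390.8M and $422.3M — overbidding then wins at a price above your value.
$110.8M: below both → same outcome either way.
$714.4M: above both → same outcome either way.
$555.8M: above both → same outcome either way.
$381.3M: below both → same outcome either way.
$412.8M: inside the interval → strictly worse (loss $22M).
$252.5M: below both → same outcome either way.
$391.6M: inside the interval → strictly worse (loss $0.8M).
$203.1M: below both → same outcome either way.
Count: 2.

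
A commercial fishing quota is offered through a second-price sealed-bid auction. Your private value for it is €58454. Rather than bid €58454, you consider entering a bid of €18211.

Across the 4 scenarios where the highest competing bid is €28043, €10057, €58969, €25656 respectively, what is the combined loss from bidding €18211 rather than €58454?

The deviation costs you only when the competing bid falls strictly between €18211 and €58454; elsewhere both bids give the same outcome.
€28043: truthful payoff €30411, deviation payoff €0 → loss €30411.
€10057: outcomes coincide → loss €0.
€58969: outcomes coincide → loss €0.
€25656: truthful payoff €32798, deviation payoff €0 → loss €32798.
Total loss = €30411 + €32798 = €63209.

€63209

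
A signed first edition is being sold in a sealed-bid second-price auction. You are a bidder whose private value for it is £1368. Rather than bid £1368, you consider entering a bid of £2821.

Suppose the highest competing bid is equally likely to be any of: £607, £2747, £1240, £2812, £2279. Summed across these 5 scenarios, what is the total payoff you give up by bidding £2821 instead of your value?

The deviation costs you only when the competing bid falls strictly between £1368 and £2821; elsewhere both bids give the same outcome.
£607: outcomes coincide → loss £0.
£2747: truthful payoff £0, deviation payoff −£1379 → loss £1379.
£1240: outcomes coincide → loss £0.
£2812: truthful payoff £0, deviation payoff −£1444 → loss £1444.
£2279: truthful payoff £0, deviation payoff −£911 → loss £911.
Total loss = £1379 + £1444 + £911 = £3734.

£3734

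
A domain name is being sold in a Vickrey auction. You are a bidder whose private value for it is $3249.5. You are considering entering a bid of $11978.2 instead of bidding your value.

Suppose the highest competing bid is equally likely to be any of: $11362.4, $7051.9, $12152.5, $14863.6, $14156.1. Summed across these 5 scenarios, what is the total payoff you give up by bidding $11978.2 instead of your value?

$11915.3

The deviation costs you only when the competing bid falls strictly between $3249.5 and $11978.2; elsewhere both bids give the same outcome.
$11362.4: truthful payoff $0, deviation payoff −$8112.9 → loss $8112.9.
$7051.9: truthful payoff $0, deviation payoff −$3802.4 → loss $3802.4.
$12152.5: outcomes coincide → loss $0.
$14863.6: outcomes coincide → loss $0.
$14156.1: outcomes coincide → loss $0.
Total loss = $8112.9 + $3802.4 = $11915.3.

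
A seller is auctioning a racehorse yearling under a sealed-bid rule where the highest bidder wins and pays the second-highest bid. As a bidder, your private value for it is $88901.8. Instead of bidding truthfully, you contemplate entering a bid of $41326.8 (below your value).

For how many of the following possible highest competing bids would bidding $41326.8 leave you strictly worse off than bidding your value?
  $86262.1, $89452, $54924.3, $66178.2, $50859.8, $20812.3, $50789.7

The deviation hurts exactly when the highest competing bid lies strictly between $41326.8 and $88901.8 — underbidding then forfeits a profitable win.
$86262.1: inside the interval → strictly worse (loss $2639.7).
$89452: above both → same outcome either way.
$54924.3: inside the interval → strictly worse (loss $33977.5).
$66178.2: inside the interval → strictly worse (loss $22723.6).
$50859.8: inside the interval → strictly worse (loss $38042).
$20812.3: below both → same outcome either way.
$50789.7: inside the interval → strictly worse (loss $38112.1).
Count: 5.

5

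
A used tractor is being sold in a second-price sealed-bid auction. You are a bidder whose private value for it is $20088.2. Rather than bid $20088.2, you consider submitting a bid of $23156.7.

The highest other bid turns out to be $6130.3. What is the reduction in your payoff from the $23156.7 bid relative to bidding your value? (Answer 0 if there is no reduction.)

$0

Bidding your value $20088.2: you win (since $20088.2 > $6130.3) and pay $6130.3. Payoff $13957.9.
Bidding $23156.7: you win and pay $6130.3. Payoff $20088.2 − $6130.3 = $13957.9.
Difference = $13957.9 − $13957.9 = $0; both bids lead to the same outcome because the competing bid is below both your value and your alternative bid.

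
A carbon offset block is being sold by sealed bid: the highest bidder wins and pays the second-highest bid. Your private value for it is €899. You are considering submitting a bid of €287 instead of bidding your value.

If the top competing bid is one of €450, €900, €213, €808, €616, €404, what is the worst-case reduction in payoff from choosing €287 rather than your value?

€495

€450: truthful gives €449, deviation gives €0 → loss €449.
€900: same outcome either way → loss €0.
€213: same outcome either way → loss €0.
€808: truthful gives €91, deviation gives €0 → loss €91.
€616: truthful gives €283, deviation gives €0 → loss €283.
€404: truthful gives €495, deviation gives €0 → loss €495.
Maximum loss: €495.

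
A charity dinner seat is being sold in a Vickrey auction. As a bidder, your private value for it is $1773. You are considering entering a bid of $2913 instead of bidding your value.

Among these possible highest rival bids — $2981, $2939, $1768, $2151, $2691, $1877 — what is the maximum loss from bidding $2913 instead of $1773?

$918

$2981: same outcome either way → loss $0.
$2939: same outcome either way → loss $0.
$1768: same outcome either way → loss $0.
$2151: truthful gives $0, deviation gives −$378 → loss $378.
$2691: truthful gives $0, deviation gives −$918 → loss $918.
$1877: truthful gives $0, deviation gives −$104 → loss $104.
Maximum loss: $918.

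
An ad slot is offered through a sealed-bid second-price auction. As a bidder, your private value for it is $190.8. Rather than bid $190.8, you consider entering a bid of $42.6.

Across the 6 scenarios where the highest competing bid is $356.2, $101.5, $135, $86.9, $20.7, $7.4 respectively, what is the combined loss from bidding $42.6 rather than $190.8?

$249

The deviation costs you only when the competing bid falls strictly between $42.6 and $190.8; elsewhere both bids give the same outcome.
$356.2: outcomes coincide → loss $0.
$101.5: truthful payoff $89.3, deviation payoff $0 → loss $89.3.
$135: truthful payoff $55.8, deviation payoff $0 → loss $55.8.
$86.9: truthful payoff $103.9, deviation payoff $0 → loss $103.9.
$20.7: outcomes coincide → loss $0.
$7.4: outcomes coincide → loss $0.
Total loss = $89.3 + $55.8 + $103.9 = $249.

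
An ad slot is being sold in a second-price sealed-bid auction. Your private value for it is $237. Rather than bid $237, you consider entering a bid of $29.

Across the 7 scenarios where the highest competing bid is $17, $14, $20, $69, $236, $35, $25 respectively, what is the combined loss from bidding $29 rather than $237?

The deviation costs you only when the competing bid falls strictly between $29 and $237; elsewhere both bids give the same outcome.
$17: outcomes coincide → loss $0.
$14: outcomes coincide → loss $0.
$20: outcomes coincide → loss $0.
$69: truthful payoff $168, deviation payoff $0 → loss $168.
$236: truthful payoff $1, deviation payoff $0 → loss $1.
$35: truthful payoff $202, deviation payoff $0 → loss $202.
$25: outcomes coincide → loss $0.
Total loss = $168 + $1 + $202 = $371.

$371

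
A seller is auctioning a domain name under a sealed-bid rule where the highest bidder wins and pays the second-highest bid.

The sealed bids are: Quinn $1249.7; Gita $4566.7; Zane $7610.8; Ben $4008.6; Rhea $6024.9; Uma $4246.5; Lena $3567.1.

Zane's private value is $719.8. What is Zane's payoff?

−$5305.1

Highest bid: Zane at $7610.8, so Zane wins.
Second-highest bid: Rhea at $6024.9 — that is the price the winner pays.
Zane's payoff = value − price = $719.8 − $6024.9 = −$5305.1.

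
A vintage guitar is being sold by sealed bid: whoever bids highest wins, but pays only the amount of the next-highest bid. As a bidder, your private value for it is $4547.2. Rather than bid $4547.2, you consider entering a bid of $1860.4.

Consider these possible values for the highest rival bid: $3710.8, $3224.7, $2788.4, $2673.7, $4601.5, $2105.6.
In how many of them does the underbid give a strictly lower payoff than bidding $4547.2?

5

The deviation hurts exactly when the highest competing bid lies strictly between $1860.4 and $4547.2 — underbidding then forfeits a profitable win.
$3710.8: inside the interval → strictly worse (loss $836.4).
$3224.7: inside the interval → strictly worse (loss $1322.5).
$2788.4: inside the interval → strictly worse (loss $1758.8).
$2673.7: inside the interval → strictly worse (loss $1873.5).
$4601.5: above both → same outcome either way.
$2105.6: inside the interval → strictly worse (loss $2441.6).
Count: 5.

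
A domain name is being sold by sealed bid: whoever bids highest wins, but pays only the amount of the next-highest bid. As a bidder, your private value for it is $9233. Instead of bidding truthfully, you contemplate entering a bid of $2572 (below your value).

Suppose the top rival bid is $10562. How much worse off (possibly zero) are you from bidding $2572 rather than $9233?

$0

Bidding your value $9233: you lose (since $9233 < $10562). Payoff $0.
Bidding $2572: you lose. Payoff $0.
Difference = $0 − $0 = $0; both bids lead to the same outcome because the competing bid is above both your value and your alternative bid.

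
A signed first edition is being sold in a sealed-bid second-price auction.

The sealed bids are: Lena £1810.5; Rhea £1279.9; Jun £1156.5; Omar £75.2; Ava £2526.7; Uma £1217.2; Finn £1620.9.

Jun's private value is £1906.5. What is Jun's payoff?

Highest bid: Ava at £2526.7, so Ava wins.
Second-highest bid: Lena at £1810.5 — that is the price the winner pays.
Jun did not win, so Jun pays nothing and receives nothing: payoff £0.

£0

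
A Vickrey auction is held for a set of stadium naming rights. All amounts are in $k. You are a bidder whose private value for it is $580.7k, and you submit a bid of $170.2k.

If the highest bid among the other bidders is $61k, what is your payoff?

$519.7k

Your bid $170.2k exceeds the highest competing bid $61k, so you win.
In a second-price auction the winner pays the second-highest bid, $61k.
Payoff = value − price = $580.7k − $61k = $519.7k.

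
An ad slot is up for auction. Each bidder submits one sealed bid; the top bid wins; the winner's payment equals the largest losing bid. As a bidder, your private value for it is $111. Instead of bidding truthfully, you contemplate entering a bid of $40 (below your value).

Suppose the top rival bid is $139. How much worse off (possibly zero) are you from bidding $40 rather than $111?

Bidding your value $111: you lose (since $111 < $139). Payoff $0.
Bidding $40: you lose. Payoff $0.
Difference = $0 − $0 = $0; both bids lead to the same outcome because the competing bid is above both your value and your alternative bid.

$0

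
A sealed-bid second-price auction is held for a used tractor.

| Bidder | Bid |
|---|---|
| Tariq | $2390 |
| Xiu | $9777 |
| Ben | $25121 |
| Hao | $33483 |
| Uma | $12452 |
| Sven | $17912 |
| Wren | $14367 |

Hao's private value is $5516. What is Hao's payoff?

Highest bid: Hao at $33483, so Hao wins.
Second-highest bid: Ben at $25121 — that is the price the winner pays.
Hao's payoff = value − price = $5516 − $25121 = −$19605.

−$19605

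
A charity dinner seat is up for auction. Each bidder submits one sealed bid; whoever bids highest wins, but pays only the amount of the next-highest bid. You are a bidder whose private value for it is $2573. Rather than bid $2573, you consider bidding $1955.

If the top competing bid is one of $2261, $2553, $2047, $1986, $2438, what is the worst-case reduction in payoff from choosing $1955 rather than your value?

$587

$2261: truthful gives $312, deviation gives $0 → loss $312.
$2553: truthful gives $20, deviation gives $0 → loss $20.
$2047: truthful gives $526, deviation gives $0 → loss $526.
$1986: truthful gives $587, deviation gives $0 → loss $587.
$2438: truthful gives $135, deviation gives $0 → loss $135.
Maximum loss: $587.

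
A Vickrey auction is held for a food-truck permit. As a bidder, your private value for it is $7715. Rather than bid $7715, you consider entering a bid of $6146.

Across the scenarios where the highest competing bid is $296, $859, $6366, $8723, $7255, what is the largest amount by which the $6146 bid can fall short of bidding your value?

$1349

$296: same outcome either way → loss $0.
$859: same outcome either way → loss $0.
$6366: truthful gives $1349, deviation gives $0 → loss $1349.
$8723: same outcome either way → loss $0.
$7255: truthful gives $460, deviation gives $0 → loss $460.
Maximum loss: $1349.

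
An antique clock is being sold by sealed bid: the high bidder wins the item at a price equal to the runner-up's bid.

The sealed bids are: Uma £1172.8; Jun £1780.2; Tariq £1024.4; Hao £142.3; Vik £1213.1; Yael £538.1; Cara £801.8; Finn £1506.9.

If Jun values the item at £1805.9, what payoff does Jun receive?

£299

Highest bid: Jun at £1780.2, so Jun wins.
Second-highest bid: Finn at £1506.9 — that is the price the winner pays.
Jun's payoff = value − price = £1805.9 − £1506.9 = £299.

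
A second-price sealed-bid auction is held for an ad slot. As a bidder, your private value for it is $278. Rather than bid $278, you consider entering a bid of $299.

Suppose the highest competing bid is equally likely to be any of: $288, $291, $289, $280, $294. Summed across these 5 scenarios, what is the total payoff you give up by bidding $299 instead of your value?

$52

The deviation costs you only when the competing bid falls strictly between $278 and $299; elsewhere both bids give the same outcome.
$288: truthful payoff $0, deviation payoff −$10 → loss $10.
$291: truthful payoff $0, deviation payoff −$13 → loss $13.
$289: truthful payoff $0, deviation payoff −$11 → loss $11.
$280: truthful payoff $0, deviation payoff −$2 → loss $2.
$294: truthful payoff $0, deviation payoff −$16 → loss $16.
Total loss = $10 + $13 + $11 + $2 + $16 = $52.
Because the price is fixed by the runner-up's bid, deviating from your value can only change a good outcome into a bad one — never the reverse.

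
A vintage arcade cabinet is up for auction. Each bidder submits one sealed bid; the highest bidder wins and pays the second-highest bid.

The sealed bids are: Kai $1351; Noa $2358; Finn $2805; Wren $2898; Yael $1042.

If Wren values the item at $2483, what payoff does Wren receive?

Highest bid: Wren at $2898, so Wren wins.
Second-highest bid: Finn at $2805 — that is the price the winner pays.
Wren's payoff = value − price = $2483 − $2805 = −$322.

−$322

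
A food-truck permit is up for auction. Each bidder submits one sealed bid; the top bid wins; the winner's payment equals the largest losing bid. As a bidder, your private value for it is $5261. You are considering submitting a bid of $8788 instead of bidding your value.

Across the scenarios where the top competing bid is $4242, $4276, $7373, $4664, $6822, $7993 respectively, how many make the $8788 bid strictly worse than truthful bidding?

3

The deviation hurts exactly when the highest competing bid lies strictly between $5261 and $8788 — overbidding then wins at a price above your value.
$4242: below both → same outcome either way.
$4276: below both → same outcome either way.
$7373: inside the interval → strictly worse (loss $2112).
$4664: below both → same outcome either way.
$6822: inside the interval → strictly worse (loss $1561).
$7993: inside the interval → strictly worse (loss $2732).
Count: 3.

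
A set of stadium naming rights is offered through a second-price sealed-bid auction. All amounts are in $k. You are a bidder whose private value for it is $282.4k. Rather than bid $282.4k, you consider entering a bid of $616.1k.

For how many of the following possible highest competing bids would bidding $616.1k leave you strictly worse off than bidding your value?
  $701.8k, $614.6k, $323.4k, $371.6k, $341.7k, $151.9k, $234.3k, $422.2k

The deviation hurts exactly when the highest competing bid lies strictly between $282.4k and $616.1k — overbidding then wins at a price above your value.
$701.8k: above both → same outcome either way.
$614.6k: inside the interval → strictly worse (loss $332.2k).
$323.4k: inside the interval → strictly worse (loss $41k).
$371.6k: inside the interval → strictly worse (loss $89.2k).
$341.7k: inside the interval → strictly worse (loss $59.3k).
$151.9k: below both → same outcome either way.
$234.3k: below both → same outcome either way.
$422.2k: inside the interval → strictly worse (loss $139.8k).
Count: 5.

5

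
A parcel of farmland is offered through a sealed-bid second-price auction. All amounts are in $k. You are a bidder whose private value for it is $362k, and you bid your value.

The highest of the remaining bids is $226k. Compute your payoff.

Your bid $362k exceeds the highest competing bid $226k, so you win.
In a second-price auction the winner pays the second-highest bid, $226k.
Payoff = value − price = $362k − $226k = $136k.

$136k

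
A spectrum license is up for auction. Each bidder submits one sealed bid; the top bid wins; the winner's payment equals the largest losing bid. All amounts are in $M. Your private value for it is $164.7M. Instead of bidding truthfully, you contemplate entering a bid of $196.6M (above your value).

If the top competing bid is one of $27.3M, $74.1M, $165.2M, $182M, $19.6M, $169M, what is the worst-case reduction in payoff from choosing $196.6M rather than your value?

$17.3M

$27.3M: same outcome either way → loss $0M.
$74.1M: same outcome either way → loss $0M.
$165.2M: truthful gives $0M, deviation gives −$0.5M → loss $0.5M.
$182M: truthful gives $0M, deviation gives −$17.3M → loss $17.3M.
$19.6M: same outcome either way → loss $0M.
$169M: truthful gives $0M, deviation gives −$4.3M → loss $4.3M.
Maximum loss: $17.3M.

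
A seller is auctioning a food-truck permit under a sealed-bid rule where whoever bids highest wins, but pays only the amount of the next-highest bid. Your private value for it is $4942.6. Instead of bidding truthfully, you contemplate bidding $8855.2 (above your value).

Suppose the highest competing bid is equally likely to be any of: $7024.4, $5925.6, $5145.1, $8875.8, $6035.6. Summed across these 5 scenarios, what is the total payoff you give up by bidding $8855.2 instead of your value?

$4360.3

The deviation costs you only when the competing bid falls strictly between $4942.6 and $8855.2; elsewhere both bids give the same outcome.
$7024.4: truthful payoff $0, deviation payoff −$2081.8 → loss $2081.8.
$5925.6: truthful payoff $0, deviation payoff −$983 → loss $983.
$5145.1: truthful payoff $0, deviation payoff −$202.5 → loss $202.5.
$8875.8: outcomes coincide → loss $0.
$6035.6: truthful payoff $0, deviation payoff −$1093 → loss $1093.
Total loss = $2081.8 + $983 + $202.5 + $1093 = $4360.3.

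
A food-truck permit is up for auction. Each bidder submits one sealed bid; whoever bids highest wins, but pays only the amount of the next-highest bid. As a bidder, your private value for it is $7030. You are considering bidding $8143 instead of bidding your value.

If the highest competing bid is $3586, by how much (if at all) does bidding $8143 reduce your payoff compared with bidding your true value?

$0

Bidding your value $7030: you win (since $7030 > $3586) and pay $3586. Payoff $3444.
Bidding $8143: you win and pay $3586. Payoff $7030 − $3586 = $3444.
Difference = $3444 − $3444 = $0; both bids lead to the same outcome because the competing bid is below both your value and your alternative bid.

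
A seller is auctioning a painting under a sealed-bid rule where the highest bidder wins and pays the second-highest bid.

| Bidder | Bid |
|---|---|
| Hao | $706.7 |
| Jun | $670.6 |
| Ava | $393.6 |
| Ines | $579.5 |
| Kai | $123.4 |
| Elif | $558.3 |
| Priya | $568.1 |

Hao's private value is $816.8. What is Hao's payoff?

$146.2

Highest bid: Hao at $706.7, so Hao wins.
Second-highest bid: Jun at $670.6 — that is the price the winner pays.
Hao's payoff = value − price = $816.8 − $670.6 = $146.2.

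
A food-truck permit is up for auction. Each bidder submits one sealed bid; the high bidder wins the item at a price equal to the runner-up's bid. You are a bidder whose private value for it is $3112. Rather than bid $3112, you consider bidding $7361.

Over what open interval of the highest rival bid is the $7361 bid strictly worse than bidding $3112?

If the competing bid is below $3112, both bids win at the same price — no difference.
If it is above $7361, both bids lose — no difference.
If it lies strictly between $3112 and $7361, bidding your value loses (payoff 0) while bidding $7361 wins at a price above your value (payoff negative).
So the deviation strictly hurts on the open interval ($3112, $7361).

($3112, $7361)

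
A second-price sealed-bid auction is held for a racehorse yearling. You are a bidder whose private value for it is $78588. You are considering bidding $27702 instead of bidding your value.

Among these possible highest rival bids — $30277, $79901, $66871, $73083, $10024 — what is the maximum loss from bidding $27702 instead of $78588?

$30277: truthful gives $48311, deviation gives $0 → loss $48311.
$79901: same outcome either way → loss $0.
$66871: truthful gives $11717, deviation gives $0 → loss $11717.
$73083: truthful gives $5505, deviation gives $0 → loss $5505.
$10024: same outcome either way → loss $0.
Maximum loss: $48311.

$48311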